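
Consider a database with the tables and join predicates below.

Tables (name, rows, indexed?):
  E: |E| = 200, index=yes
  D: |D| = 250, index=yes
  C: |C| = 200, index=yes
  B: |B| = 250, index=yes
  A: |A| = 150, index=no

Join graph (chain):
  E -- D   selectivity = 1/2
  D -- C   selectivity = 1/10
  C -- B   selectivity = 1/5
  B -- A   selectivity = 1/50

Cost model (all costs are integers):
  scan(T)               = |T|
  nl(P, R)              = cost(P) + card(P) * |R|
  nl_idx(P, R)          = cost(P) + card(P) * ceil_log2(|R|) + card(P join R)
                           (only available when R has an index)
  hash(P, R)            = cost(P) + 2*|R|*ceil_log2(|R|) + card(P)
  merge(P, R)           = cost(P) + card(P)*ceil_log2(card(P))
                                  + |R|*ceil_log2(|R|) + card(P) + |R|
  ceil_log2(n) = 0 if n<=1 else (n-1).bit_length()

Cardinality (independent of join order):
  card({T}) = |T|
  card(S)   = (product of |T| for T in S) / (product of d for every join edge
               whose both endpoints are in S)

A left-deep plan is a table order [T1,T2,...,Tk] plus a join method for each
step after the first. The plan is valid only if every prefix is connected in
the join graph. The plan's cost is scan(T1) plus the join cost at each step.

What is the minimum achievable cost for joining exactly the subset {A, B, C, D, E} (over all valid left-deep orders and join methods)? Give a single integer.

793250

Selinger DP over subsets of {A,B,C,D,E}:
  {E}: scan cost=200, card=200
  {D}: scan cost=250, card=250
  {C}: scan cost=200, card=200
  {B}: scan cost=250, card=250
  {A}: scan cost=150, card=150
  {DE}: card=25000; try (E,hash)→3700, (D,merge)→4250, (E,merge)→4300, (D,hash)→4400, (D,nl_idx)→26800, (E,nl_idx)→27250 …(+2); best=3700 via (E,hash)
  {CD}: card=5000; try (C,hash)→3700, (D,merge)→4250, (C,merge)→4300, (D,hash)→4400, (D,nl_idx)→6800, (C,nl_idx)→7250 …(+2); best=3700 via (C,hash)
  {BC}: card=10000; try (C,hash)→3700, (B,merge)→4250, (C,merge)→4300, (B,hash)→4400, (B,nl_idx)→11800, (C,nl_idx)→12250 …(+2); best=3700 via (C,hash)
  {AB}: card=750; try (B,nl_idx)→2100, (A,hash)→2900, (B,merge)→3750, (A,merge)→3850, (B,hash)→4300, (B,nl)→37650 …(+1); best=2100 via (B,nl_idx)
  {CDE}: card=500000; try (E,hash)→11900, (C,hash)→31900, (E,merge)→75500, (C,merge)→405500, (E,nl_idx)→543700, (C,nl_idx)→703700 …(+2); best=11900 via (E,hash)
  {BCD}: card=250000; try (B,hash)→12700, (D,hash)→17700, (B,merge)→75950, (D,merge)→155950, (B,nl_idx)→293700, (D,nl_idx)→333700 …(+2); best=12700 via (B,hash)
  {ABC}: card=30000; try (C,hash)→6050, (C,merge)→12150, (A,hash)→16100, (C,nl_idx)→38100, (C,nl)→152100, (A,merge)→155050 …(+1); best=6050 via (C,hash)
  {BCDE}: card=25000000; try (E,hash)→265900, (B,hash)→515900, (E,merge)→4764500, (B,merge)→10014150, (E,nl_idx)→27012700, (B,nl_idx)→29011900 …(+2); best=265900 via (E,hash)
  {ABCD}: card=750000; try (D,hash)→40050, (A,hash)→265100, (D,merge)→488300, (D,nl_idx)→996050, (A,merge)→4764050, (D,nl)→7506050 …(+1); best=40050 via (D,hash)
  {ABCDE}: card=75000000; try (E,hash)→793250, (E,merge)→15791850, (A,hash)→25268300, (E,nl_idx)→81040050, (E,nl)→150040050, (A,merge)→650267250 …(+1); best=793250 via (E,hash)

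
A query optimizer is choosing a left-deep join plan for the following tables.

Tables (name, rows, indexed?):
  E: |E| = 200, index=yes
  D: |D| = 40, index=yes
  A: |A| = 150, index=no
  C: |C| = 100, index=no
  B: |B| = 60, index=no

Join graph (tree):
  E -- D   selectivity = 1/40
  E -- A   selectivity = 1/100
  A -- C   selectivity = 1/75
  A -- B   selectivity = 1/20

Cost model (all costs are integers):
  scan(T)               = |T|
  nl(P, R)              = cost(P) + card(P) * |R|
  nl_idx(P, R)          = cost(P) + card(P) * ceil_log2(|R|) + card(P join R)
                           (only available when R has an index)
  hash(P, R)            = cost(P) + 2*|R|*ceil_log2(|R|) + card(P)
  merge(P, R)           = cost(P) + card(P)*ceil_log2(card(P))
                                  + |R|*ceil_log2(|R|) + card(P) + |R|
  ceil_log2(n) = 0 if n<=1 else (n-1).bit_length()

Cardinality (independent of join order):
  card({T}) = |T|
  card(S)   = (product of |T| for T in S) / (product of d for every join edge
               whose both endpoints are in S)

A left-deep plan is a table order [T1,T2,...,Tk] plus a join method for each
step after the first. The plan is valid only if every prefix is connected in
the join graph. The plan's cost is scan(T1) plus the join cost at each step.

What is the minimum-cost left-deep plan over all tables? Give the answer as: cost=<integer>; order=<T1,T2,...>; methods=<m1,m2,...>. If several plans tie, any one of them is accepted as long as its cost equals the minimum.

cost=5250; order=A,E,D,C,B; methods=nl_idx,hash,hash,hash

Selinger DP (subsets sized 1..n):
  {E}: scan cost=200, card=200
  {D}: scan cost=40, card=40
  {A}: scan cost=150, card=150
  {C}: scan cost=100, card=100
  {B}: scan cost=60, card=60
  {DE}: card=200; try (E,nl_idx)→560, (D,hash)→880, (D,nl_idx)→1600, (E,merge)→2120, (D,merge)→2280, (E,hash)→3280 …(+2); best=560 via (E,nl_idx)
  {AE}: card=300; try (E,nl_idx)→1650, (A,hash)→2800, (E,merge)→3300, (A,merge)→3350, (E,hash)→3500, (E,nl)→30150 …(+1); best=1650 via (E,nl_idx)
  {AC}: card=200; try (C,hash)→1700, (A,merge)→2250, (C,merge)→2300, (A,hash)→2600, (A,nl)→15100, (C,nl)→15150; best=1700 via (C,hash)
  {AB}: card=450; try (B,hash)→1020, (A,merge)→1830, (B,merge)→1920, (A,hash)→2520, (A,nl)→9060, (B,nl)→9150; best=1020 via (B,hash)
  {ADE}: card=300; try (D,hash)→2430, (A,hash)→3160, (A,merge)→3710, (D,nl_idx)→3750, (D,merge)→4930, (D,nl)→13650 …(+1); best=2430 via (D,hash)
  {ACE}: card=400; try (C,hash)→3350, (E,nl_idx)→3700, (E,hash)→5100, (E,merge)→5300, (C,merge)→5450, (C,nl)→31650 …(+1); best=3350 via (C,hash)
  {ABE}: card=900; try (B,hash)→2670, (E,hash)→4670, (B,merge)→5070, (E,nl_idx)→5520, (E,merge)→7320, (B,nl)→19650 …(+1); best=2670 via (B,hash)
  {ABC}: card=600; try (B,hash)→2620, (C,hash)→2870, (B,merge)→3920, (C,merge)→6320, (B,nl)→13700, (C,nl)→46020; best=2620 via (B,hash)
  {ACDE}: card=400; try (C,hash)→4130, (D,hash)→4230, (D,nl_idx)→6150, (C,merge)→6230, (D,merge)→7630, (D,nl)→19350 …(+1); best=4130 via (C,hash)
  {ABDE}: card=900; try (B,hash)→3450, (D,hash)→4050, (B,merge)→5850, (D,nl_idx)→8970, (D,merge)→12850, (B,nl)→20430 …(+1); best=3450 via (B,hash)
  {ABCE}: card=1200; try (B,hash)→4470, (C,hash)→4970, (E,hash)→6420, (B,merge)→7770, (E,nl_idx)→8620, (E,merge)→11020 …(+4); best=4470 via (B,hash)
  {ABCDE}: card=1200; try (B,hash)→5250, (C,hash)→5750, (D,hash)→6150, (B,merge)→8550, (D,nl_idx)→12870, (C,merge)→14150 …(+4); best=5250 via (B,hash)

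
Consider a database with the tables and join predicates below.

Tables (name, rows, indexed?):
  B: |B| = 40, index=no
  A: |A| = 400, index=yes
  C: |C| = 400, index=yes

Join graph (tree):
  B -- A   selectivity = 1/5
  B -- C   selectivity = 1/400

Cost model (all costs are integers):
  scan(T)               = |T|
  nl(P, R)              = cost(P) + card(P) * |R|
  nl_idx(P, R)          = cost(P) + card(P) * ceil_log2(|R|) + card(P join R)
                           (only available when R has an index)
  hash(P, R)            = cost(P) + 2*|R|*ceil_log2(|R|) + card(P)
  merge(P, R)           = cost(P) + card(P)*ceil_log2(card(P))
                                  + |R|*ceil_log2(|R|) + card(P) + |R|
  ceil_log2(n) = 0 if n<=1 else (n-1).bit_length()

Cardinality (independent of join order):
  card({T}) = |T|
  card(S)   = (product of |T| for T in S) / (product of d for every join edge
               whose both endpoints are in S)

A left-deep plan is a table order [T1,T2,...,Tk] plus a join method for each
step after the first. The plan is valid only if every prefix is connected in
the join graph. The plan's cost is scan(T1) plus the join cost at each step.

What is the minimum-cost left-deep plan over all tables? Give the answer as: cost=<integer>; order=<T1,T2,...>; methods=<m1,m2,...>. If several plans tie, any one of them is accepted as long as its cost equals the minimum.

cost=4000; order=B,C,A; methods=nl_idx,nl_idx

Selinger DP (subsets sized 1..n):
  {B}: scan cost=40, card=40
  {A}: scan cost=400, card=400
  {C}: scan cost=400, card=400
  {AB}: card=3200; try (B,hash)→1280, (A,nl_idx)→3600, (A,merge)→4320, (B,merge)→4680, (A,hash)→7280, (A,nl)→16040 …(+1); best=1280 via (B,hash)
  {BC}: card=40; try (C,nl_idx)→440, (B,hash)→1280, (C,merge)→4320, (B,merge)→4680, (C,hash)→7280, (C,nl)→16040 …(+1); best=440 via (C,nl_idx)
  {ABC}: card=3200; try (A,nl_idx)→4000, (A,merge)→4720, (A,hash)→7680, (C,hash)→11680, (A,nl)→16440, (C,nl_idx)→33280 …(+2); best=4000 via (A,nl_idx)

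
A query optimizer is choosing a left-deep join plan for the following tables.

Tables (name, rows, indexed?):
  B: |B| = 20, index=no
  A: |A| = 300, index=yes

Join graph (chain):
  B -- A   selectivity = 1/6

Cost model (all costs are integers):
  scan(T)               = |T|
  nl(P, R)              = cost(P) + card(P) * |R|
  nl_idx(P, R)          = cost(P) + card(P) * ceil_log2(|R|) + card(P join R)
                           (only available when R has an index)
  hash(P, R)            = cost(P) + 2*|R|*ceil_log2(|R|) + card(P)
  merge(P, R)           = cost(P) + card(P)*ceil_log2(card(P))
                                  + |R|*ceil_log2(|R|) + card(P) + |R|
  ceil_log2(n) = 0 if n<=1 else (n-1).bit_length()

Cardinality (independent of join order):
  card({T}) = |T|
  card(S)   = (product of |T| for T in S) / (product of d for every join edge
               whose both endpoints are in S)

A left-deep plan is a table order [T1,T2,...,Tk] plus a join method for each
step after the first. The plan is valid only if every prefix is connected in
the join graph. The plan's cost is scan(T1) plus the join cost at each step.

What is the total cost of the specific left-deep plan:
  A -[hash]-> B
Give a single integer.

step 1: scan A: cost=300, card=300
step 2: join B via hash
    card(P join B) = 300*20/(6) = 1000
    cost = 300 + 2*20*5 + 300 = 800

800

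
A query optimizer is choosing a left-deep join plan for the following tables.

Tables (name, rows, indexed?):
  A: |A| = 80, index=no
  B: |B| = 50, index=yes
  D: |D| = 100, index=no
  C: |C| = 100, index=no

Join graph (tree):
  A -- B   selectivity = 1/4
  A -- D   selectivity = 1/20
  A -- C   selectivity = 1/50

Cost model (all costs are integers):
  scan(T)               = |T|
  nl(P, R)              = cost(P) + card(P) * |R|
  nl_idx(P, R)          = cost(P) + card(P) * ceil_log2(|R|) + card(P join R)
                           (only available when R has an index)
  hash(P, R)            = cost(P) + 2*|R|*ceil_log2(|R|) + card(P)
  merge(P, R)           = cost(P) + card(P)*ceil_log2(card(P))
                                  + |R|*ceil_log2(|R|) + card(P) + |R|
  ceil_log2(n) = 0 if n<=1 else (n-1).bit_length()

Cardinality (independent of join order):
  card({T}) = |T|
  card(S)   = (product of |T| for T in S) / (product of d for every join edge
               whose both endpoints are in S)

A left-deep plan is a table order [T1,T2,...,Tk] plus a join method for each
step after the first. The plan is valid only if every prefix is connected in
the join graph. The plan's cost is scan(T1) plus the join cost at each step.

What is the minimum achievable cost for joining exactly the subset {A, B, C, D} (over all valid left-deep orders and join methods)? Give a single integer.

Selinger DP over subsets of {A,B,C,D}:
  {A}: scan cost=80, card=80
  {B}: scan cost=50, card=50
  {D}: scan cost=100, card=100
  {C}: scan cost=100, card=100
  {AB}: card=1000; try (B,hash)→760, (A,merge)→1040, (B,merge)→1070, (A,hash)→1220, (B,nl_idx)→1560, (A,nl)→4050 …(+1); best=760 via (B,hash)
  {AD}: card=400; try (A,hash)→1320, (D,merge)→1520, (A,merge)→1540, (D,hash)→1560, (D,nl)→8080, (A,nl)→8100; best=1320 via (A,hash)
  {AC}: card=160; try (A,hash)→1320, (C,merge)→1520, (A,merge)→1540, (C,hash)→1560, (C,nl)→8080, (A,nl)→8100; best=1320 via (A,hash)
  {ABD}: card=5000; try (B,hash)→2320, (D,hash)→3160, (B,merge)→5670, (B,nl_idx)→8720, (D,merge)→12560, (B,nl)→21320 …(+1); best=2320 via (B,hash)
  {ABC}: card=2000; try (B,hash)→2080, (B,merge)→3110, (C,hash)→3160, (B,nl_idx)→4280, (B,nl)→9320, (C,merge)→12560 …(+1); best=2080 via (B,hash)
  {ACD}: card=800; try (D,hash)→2880, (C,hash)→3120, (D,merge)→3560, (C,merge)→6120, (D,nl)→17320, (C,nl)→41320; best=2880 via (D,hash)
  {ABCD}: card=10000; try (B,hash)→4280, (D,hash)→5480, (C,hash)→8720, (B,merge)→12030, (B,nl_idx)→17680, (D,merge)→26880 …(+4); best=4280 via (B,hash)

4280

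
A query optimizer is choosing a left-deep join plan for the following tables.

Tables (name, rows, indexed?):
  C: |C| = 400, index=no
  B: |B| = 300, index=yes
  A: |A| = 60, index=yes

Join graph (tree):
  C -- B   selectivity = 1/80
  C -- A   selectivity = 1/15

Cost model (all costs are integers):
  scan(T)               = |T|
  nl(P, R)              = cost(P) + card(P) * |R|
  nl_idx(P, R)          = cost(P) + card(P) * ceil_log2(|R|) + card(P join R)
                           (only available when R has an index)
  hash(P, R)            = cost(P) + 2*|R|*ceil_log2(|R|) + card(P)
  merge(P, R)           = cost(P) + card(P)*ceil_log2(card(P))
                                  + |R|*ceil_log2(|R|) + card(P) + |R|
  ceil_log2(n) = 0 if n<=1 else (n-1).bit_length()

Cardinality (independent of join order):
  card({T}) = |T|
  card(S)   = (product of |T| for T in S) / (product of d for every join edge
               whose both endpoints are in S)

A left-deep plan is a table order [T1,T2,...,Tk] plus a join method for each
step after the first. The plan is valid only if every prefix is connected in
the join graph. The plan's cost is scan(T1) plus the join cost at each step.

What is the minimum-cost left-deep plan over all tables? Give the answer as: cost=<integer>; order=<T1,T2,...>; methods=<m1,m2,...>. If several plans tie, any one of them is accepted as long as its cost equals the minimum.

cost=7720; order=C,B,A; methods=nl_idx,hash

Selinger DP (subsets sized 1..n):
  {C}: scan cost=400, card=400
  {B}: scan cost=300, card=300
  {A}: scan cost=60, card=60
  {BC}: card=1500; try (B,nl_idx)→5500, (B,hash)→6200, (C,merge)→7300, (B,merge)→7400, (C,hash)→7800, (C,nl)→120300 …(+1); best=5500 via (B,nl_idx)
  {AC}: card=1600; try (A,hash)→1520, (A,nl_idx)→4400, (C,merge)→4480, (A,merge)→4820, (C,hash)→7320, (C,nl)→24060 …(+1); best=1520 via (A,hash)
  {ABC}: card=6000; try (A,hash)→7720, (B,hash)→8520, (A,nl_idx)→20500, (B,nl_idx)→21920, (B,merge)→23720, (A,merge)→23920 …(+2); best=7720 via (A,hash)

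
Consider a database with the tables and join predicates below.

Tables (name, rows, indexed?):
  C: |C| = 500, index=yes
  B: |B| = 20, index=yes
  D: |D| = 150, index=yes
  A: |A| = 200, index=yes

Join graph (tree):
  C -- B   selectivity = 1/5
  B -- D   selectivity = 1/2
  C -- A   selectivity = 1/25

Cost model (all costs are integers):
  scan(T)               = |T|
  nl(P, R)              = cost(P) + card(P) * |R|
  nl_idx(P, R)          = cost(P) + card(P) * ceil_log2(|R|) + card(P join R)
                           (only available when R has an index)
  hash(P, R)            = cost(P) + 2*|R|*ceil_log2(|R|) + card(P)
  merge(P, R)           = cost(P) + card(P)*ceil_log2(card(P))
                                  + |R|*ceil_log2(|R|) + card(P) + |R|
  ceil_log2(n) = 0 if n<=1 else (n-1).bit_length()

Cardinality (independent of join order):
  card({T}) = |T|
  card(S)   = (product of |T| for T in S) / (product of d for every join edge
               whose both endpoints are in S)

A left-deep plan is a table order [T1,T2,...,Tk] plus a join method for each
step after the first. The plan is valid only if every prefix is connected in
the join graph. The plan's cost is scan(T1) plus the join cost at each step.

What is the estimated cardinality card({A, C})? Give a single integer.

Tables in S: A(200), C(500)
Edges inside S: C-A(d=25)
numerator = 200 * 500 = 100000
denominator = 25 = 25
card(S) = 100000 / 25 = 4000

4000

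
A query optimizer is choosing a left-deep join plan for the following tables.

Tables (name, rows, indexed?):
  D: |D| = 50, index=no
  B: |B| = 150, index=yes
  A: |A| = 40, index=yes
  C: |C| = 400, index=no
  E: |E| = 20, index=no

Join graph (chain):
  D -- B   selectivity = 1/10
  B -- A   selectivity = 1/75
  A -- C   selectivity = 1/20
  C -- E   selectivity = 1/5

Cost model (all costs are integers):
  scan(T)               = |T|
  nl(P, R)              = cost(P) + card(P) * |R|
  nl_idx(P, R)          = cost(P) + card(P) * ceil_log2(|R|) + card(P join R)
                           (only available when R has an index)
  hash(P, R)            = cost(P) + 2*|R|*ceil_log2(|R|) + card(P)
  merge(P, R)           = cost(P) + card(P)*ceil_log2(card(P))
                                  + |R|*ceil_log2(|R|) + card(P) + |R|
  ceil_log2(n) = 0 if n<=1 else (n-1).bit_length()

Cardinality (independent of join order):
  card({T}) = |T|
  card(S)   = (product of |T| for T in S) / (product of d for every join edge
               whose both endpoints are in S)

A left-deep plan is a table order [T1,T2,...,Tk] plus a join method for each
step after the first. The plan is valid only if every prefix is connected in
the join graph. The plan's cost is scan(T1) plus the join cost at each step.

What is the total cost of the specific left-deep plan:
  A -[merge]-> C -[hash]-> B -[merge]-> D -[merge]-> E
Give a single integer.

139190

step 1: scan A: cost=40, card=40
step 2: join C via merge
    card(P join C) = 40*400/(20) = 800
    cost = 40 + 40*6 + 400*9 + 40 + 400 = 4320
step 3: join B via hash
    card(P join B) = 800*150/(75) = 1600
    cost = 4320 + 2*150*8 + 800 = 7520
step 4: join D via merge
    card(P join D) = 1600*50/(10) = 8000
    cost = 7520 + 1600*11 + 50*6 + 1600 + 50 = 27070
step 5: join E via merge
    card(P join E) = 8000*20/(5) = 32000
    cost = 27070 + 8000*13 + 20*5 + 8000 + 20 = 139190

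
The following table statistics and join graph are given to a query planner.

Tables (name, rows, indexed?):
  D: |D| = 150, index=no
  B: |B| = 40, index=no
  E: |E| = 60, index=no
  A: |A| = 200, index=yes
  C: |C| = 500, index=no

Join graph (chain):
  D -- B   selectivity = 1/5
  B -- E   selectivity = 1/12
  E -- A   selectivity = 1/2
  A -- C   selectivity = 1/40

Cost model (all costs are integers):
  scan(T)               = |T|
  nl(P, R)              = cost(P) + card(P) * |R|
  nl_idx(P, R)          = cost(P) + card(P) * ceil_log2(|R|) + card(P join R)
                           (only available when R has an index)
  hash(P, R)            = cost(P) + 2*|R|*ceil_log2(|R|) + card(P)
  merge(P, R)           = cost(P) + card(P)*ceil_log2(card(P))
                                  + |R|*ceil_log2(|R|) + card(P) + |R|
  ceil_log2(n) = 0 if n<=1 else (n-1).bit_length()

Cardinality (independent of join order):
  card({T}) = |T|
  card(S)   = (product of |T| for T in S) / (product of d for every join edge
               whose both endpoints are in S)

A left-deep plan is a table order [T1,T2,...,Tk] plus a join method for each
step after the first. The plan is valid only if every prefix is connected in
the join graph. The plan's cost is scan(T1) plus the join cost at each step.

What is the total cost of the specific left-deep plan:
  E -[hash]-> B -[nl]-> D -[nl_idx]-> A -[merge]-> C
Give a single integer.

13283600

step 1: scan E: cost=60, card=60
step 2: join B via hash
    card(P join B) = 60*40/(12) = 200
    cost = 60 + 2*40*6 + 60 = 600
step 3: join D via nl
    card(P join D) = 200*150/(5) = 6000
    cost = 600 + 200*150 = 30600
step 4: join A via nl_idx
    card(P join A) = 6000*200/(2) = 600000
    cost = 30600 + 6000*8 + 600000 = 678600
step 5: join C via merge
    card(P join C) = 600000*500/(40) = 7500000
    cost = 678600 + 600000*20 + 500*9 + 600000 + 500 = 13283600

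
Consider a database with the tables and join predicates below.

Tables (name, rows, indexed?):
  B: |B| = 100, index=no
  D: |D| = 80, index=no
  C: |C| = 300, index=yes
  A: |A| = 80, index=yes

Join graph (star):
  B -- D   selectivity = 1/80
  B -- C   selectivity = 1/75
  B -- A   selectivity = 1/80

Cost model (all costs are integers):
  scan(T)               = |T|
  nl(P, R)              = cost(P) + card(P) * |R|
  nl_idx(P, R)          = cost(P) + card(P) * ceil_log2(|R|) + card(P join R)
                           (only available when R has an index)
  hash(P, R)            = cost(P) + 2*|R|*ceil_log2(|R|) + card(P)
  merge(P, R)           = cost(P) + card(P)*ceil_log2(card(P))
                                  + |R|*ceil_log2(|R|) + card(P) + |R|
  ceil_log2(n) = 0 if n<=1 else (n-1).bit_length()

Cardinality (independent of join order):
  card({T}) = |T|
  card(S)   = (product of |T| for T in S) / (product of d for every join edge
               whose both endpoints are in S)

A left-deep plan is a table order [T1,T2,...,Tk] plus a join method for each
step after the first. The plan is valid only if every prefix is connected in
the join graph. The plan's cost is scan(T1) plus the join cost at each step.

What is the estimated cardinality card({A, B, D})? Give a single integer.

100

Tables in S: A(80), B(100), D(80)
Edges inside S: B-D(d=80), B-A(d=80)
numerator = 80 * 100 * 80 = 640000
denominator = 80 * 80 = 6400
card(S) = 640000 / 6400 = 100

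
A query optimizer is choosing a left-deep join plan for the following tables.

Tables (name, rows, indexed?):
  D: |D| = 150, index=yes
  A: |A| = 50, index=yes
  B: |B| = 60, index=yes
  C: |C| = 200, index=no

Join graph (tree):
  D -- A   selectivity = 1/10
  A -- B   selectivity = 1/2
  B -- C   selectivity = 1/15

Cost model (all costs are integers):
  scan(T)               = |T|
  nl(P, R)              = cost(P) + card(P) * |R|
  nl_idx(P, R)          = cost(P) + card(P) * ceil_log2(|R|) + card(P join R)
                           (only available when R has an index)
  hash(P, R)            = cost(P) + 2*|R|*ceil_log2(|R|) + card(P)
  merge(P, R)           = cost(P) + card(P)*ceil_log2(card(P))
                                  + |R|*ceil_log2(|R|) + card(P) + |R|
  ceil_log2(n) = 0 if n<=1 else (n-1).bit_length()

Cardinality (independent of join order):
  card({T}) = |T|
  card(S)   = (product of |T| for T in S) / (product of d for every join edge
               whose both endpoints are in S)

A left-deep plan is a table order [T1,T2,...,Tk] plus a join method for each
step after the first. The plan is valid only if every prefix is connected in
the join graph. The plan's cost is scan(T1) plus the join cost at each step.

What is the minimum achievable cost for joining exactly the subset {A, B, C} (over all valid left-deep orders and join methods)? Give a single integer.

2520

Selinger DP over subsets of {A,B,C}:
  {A}: scan cost=50, card=50
  {B}: scan cost=60, card=60
  {C}: scan cost=200, card=200
  {AB}: card=1500; try (A,hash)→720, (B,hash)→820, (B,merge)→820, (A,merge)→830, (B,nl_idx)→1850, (A,nl_idx)→1920 …(+2); best=720 via (A,hash)
  {BC}: card=800; try (B,hash)→1120, (B,nl_idx)→2200, (C,merge)→2280, (B,merge)→2420, (C,hash)→3320, (C,nl)→12060 …(+1); best=1120 via (B,hash)
  {ABC}: card=20000; try (A,hash)→2520, (C,hash)→5420, (A,merge)→10270, (C,merge)→20520, (A,nl_idx)→25920, (A,nl)→41120 …(+1); best=2520 via (A,hash)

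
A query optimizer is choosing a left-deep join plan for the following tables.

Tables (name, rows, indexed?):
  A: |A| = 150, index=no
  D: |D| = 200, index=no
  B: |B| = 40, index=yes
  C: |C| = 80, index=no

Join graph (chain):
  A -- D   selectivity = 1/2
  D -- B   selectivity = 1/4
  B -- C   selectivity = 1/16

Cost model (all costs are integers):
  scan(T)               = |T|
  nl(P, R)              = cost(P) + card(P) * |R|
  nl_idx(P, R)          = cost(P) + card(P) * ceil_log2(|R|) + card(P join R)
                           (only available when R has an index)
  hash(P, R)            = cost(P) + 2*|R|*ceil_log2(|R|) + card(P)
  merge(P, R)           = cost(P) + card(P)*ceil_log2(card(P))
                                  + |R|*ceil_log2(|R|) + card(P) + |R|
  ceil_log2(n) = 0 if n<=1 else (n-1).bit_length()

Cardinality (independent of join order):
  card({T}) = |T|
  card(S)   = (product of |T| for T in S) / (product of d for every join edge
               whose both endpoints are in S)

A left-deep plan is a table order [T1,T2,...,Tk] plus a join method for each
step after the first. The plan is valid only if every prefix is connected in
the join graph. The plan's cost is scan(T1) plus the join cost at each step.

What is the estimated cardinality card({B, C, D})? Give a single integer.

Tables in S: B(40), C(80), D(200)
Edges inside S: D-B(d=4), B-C(d=16)
numerator = 40 * 80 * 200 = 640000
denominator = 4 * 16 = 64
card(S) = 640000 / 64 = 10000

10000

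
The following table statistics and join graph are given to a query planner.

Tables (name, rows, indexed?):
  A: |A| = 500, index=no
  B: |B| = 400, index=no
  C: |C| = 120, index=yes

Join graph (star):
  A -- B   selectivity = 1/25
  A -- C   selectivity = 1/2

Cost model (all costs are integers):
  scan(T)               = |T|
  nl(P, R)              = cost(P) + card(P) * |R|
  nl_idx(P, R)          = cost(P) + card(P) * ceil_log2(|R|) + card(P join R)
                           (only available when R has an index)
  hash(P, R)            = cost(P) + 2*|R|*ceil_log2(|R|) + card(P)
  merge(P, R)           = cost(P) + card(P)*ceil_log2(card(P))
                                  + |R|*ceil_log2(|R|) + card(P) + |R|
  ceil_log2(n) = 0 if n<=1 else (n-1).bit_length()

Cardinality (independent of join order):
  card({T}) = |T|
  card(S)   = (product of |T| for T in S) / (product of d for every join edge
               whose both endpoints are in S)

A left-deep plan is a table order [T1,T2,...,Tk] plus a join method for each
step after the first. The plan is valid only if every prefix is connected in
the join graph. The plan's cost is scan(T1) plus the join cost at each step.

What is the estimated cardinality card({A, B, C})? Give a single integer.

480000

Tables in S: A(500), B(400), C(120)
Edges inside S: A-B(d=25), A-C(d=2)
numerator = 500 * 400 * 120 = 24000000
denominator = 25 * 2 = 50
card(S) = 24000000 / 50 = 480000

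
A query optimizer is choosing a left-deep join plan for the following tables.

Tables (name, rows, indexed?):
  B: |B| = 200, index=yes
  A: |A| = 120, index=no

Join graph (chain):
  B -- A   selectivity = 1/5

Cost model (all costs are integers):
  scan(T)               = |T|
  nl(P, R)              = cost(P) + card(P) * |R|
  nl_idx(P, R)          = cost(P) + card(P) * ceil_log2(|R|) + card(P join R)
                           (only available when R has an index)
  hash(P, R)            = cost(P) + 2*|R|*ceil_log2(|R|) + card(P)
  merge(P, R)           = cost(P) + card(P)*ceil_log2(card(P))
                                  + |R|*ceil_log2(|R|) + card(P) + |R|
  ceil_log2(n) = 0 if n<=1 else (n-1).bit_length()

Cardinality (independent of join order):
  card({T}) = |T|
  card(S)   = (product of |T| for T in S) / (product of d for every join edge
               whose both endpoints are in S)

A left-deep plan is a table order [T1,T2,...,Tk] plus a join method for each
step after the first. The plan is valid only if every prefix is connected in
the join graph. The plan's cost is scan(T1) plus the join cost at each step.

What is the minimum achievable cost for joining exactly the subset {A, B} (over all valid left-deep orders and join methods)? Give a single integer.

2080

Selinger DP over subsets of {A,B}:
  {B}: scan cost=200, card=200
  {A}: scan cost=120, card=120
  {AB}: card=4800; try (A,hash)→2080, (B,merge)→2880, (A,merge)→2960, (B,hash)→3440, (B,nl_idx)→5880, (B,nl)→24120 …(+1); best=2080 via (A,hash)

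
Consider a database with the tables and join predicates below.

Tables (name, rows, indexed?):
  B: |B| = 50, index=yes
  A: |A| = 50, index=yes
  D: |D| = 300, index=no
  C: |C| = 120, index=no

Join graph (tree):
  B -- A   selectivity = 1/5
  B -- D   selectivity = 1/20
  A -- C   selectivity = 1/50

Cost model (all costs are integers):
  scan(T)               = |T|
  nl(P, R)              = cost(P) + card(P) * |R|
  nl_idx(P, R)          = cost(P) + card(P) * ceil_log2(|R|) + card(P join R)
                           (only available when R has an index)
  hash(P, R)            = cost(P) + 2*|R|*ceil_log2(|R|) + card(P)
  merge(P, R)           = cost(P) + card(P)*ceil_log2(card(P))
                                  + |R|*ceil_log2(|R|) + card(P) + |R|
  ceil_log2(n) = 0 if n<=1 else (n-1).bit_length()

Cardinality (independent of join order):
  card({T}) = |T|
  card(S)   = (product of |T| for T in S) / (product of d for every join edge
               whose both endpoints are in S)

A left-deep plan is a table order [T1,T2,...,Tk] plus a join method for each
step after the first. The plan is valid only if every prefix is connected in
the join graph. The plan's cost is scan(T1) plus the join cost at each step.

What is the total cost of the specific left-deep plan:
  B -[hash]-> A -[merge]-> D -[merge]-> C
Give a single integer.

step 1: scan B: cost=50, card=50
step 2: join A via hash
    card(P join A) = 50*50/(5) = 500
    cost = 50 + 2*50*6 + 50 = 700
step 3: join D via merge
    card(P join D) = 500*300/(20) = 7500
    cost = 700 + 500*9 + 300*9 + 500 + 300 = 8700
step 4: join C via merge
    card(P join C) = 7500*120/(50) = 18000
    cost = 8700 + 7500*13 + 120*7 + 7500 + 120 = 114660

114660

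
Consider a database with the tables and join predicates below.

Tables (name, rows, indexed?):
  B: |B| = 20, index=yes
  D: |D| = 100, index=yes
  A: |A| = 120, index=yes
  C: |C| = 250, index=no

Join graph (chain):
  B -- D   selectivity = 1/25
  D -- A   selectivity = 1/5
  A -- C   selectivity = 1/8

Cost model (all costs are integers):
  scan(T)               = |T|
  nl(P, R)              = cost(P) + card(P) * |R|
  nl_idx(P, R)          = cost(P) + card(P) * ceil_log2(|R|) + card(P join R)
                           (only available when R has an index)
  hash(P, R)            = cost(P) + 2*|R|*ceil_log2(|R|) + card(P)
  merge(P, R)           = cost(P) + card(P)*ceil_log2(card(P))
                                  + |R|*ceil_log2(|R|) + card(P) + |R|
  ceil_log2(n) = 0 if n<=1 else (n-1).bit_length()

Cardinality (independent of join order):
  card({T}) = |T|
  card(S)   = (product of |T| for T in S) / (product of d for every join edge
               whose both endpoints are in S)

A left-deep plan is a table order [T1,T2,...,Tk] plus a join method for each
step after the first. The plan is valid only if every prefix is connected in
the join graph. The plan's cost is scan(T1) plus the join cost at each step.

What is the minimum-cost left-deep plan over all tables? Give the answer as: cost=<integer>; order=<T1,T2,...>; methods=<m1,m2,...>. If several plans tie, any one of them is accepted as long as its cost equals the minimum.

cost=7760; order=B,D,A,C; methods=nl_idx,merge,hash

Selinger DP (subsets sized 1..n):
  {B}: scan cost=20, card=20
  {D}: scan cost=100, card=100
  {A}: scan cost=120, card=120
  {C}: scan cost=250, card=250
  {BD}: card=80; try (D,nl_idx)→240, (B,hash)→400, (B,nl_idx)→680, (D,merge)→940, (B,merge)→1020, (D,hash)→1440 …(+2); best=240 via (D,nl_idx)
  {AD}: card=2400; try (D,hash)→1640, (A,merge)→1860, (D,merge)→1880, (A,hash)→1880, (A,nl_idx)→3200, (D,nl_idx)→3360 …(+2); best=1640 via (D,hash)
  {AC}: card=3750; try (A,hash)→2180, (C,merge)→3330, (A,merge)→3460, (C,hash)→4240, (A,nl_idx)→5750, (C,nl)→30120 …(+1); best=2180 via (A,hash)
  {ABD}: card=1920; try (A,merge)→1840, (A,hash)→2000, (A,nl_idx)→2720, (B,hash)→4240, (A,nl)→9840, (B,nl_idx)→15560 …(+2); best=1840 via (A,merge)
  {ACD}: card=75000; try (D,hash)→7330, (C,hash)→8040, (C,merge)→35090, (D,merge)→51730, (D,nl_idx)→103430, (D,nl)→377180 …(+1); best=7330 via (D,hash)
  {ABCD}: card=60000; try (C,hash)→7760, (C,merge)→27130, (B,hash)→82530, (B,nl_idx)→442330, (C,nl)→481840, (B,merge)→1357450 …(+1); best=7760 via (C,hash)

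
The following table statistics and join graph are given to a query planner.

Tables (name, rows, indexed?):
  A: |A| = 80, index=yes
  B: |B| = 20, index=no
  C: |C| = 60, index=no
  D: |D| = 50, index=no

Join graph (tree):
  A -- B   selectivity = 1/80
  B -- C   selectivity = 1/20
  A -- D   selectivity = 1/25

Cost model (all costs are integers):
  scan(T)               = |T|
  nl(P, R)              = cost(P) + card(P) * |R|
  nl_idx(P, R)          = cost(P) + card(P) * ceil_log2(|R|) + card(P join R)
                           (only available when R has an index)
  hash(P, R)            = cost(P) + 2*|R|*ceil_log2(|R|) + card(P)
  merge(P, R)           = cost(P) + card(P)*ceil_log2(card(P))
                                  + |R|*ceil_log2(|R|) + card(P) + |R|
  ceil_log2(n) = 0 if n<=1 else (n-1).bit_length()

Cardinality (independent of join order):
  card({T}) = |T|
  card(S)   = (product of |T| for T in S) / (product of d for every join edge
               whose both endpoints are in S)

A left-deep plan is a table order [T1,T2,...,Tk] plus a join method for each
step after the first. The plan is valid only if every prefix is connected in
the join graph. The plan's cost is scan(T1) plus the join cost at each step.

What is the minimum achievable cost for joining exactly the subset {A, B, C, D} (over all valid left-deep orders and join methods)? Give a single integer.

Selinger DP over subsets of {A,B,C,D}:
  {A}: scan cost=80, card=80
  {B}: scan cost=20, card=20
  {C}: scan cost=60, card=60
  {D}: scan cost=50, card=50
  {AB}: card=20; try (A,nl_idx)→180, (B,hash)→360, (A,merge)→780, (B,merge)→840, (A,hash)→1160, (A,nl)→1620 …(+1); best=180 via (A,nl_idx)
  {AD}: card=160; try (A,nl_idx)→560, (D,hash)→760, (A,merge)→1040, (D,merge)→1070, (A,hash)→1220, (A,nl)→4050 …(+1); best=560 via (A,nl_idx)
  {BC}: card=60; try (B,hash)→320, (C,merge)→560, (B,merge)→600, (C,hash)→760, (C,nl)→1220, (B,nl)→1260; best=320 via (B,hash)
  {ABC}: card=60; try (C,merge)→720, (A,nl_idx)→800, (C,hash)→920, (C,nl)→1380, (A,merge)→1380, (A,hash)→1500 …(+1); best=720 via (C,merge)
  {ABD}: card=40; try (D,merge)→650, (D,hash)→800, (B,hash)→920, (D,nl)→1180, (B,merge)→2120, (B,nl)→3760; best=650 via (D,merge)
  {ABCD}: card=120; try (C,merge)→1350, (D,hash)→1380, (C,hash)→1410, (D,merge)→1490, (C,nl)→3050, (D,nl)→3720; best=1350 via (C,merge)

1350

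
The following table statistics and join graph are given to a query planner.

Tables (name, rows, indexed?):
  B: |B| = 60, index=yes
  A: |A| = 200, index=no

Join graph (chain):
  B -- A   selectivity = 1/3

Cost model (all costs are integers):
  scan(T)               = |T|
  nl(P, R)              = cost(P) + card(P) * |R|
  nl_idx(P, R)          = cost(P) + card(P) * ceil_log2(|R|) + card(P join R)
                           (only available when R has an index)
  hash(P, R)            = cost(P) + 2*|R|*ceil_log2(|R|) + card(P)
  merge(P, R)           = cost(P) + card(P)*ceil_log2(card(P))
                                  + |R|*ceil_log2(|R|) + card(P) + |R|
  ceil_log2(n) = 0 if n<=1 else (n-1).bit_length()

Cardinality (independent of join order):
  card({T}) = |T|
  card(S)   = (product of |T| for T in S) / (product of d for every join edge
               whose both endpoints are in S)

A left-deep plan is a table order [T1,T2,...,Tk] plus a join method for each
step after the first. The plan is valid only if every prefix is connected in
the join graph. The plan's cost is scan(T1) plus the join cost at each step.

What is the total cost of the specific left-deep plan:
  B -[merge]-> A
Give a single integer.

step 1: scan B: cost=60, card=60
step 2: join A via merge
    card(P join A) = 60*200/(3) = 4000
    cost = 60 + 60*6 + 200*8 + 60 + 200 = 2280

2280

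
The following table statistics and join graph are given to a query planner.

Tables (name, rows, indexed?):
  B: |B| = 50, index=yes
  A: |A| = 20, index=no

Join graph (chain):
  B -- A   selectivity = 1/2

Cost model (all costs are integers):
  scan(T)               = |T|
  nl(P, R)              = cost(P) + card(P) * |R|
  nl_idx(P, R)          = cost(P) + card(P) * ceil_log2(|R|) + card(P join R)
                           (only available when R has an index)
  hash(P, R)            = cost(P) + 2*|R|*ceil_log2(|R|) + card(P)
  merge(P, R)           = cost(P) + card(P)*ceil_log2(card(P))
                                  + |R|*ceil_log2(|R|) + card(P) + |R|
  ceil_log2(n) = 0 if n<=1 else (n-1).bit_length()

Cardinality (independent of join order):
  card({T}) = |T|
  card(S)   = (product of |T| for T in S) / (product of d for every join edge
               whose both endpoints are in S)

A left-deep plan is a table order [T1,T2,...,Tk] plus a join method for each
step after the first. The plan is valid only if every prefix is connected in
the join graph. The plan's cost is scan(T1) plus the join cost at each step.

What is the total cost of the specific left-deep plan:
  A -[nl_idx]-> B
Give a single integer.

step 1: scan A: cost=20, card=20
step 2: join B via nl_idx
    card(P join B) = 20*50/(2) = 500
    cost = 20 + 20*6 + 500 = 640

640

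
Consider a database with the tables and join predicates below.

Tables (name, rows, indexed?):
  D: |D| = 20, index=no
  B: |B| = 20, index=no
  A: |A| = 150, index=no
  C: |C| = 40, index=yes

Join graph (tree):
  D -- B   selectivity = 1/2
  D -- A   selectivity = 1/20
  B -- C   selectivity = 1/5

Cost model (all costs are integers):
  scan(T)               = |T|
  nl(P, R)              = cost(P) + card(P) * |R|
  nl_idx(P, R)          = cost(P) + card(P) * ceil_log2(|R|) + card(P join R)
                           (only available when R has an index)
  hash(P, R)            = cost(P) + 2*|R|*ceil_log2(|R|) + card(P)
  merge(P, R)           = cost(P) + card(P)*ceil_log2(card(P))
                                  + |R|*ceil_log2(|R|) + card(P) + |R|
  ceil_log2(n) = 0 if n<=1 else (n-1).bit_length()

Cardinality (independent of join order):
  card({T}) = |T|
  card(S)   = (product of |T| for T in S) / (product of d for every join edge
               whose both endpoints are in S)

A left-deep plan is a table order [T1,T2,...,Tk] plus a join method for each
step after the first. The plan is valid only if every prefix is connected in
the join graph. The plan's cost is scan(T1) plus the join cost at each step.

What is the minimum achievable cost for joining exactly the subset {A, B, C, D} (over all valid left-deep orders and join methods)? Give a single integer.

2830

Selinger DP over subsets of {A,B,C,D}:
  {D}: scan cost=20, card=20
  {B}: scan cost=20, card=20
  {A}: scan cost=150, card=150
  {C}: scan cost=40, card=40
  {BD}: card=200; try (D,hash)→240, (B,hash)→240, (D,merge)→260, (B,merge)→260, (D,nl)→420, (B,nl)→420; best=240 via (D,hash)
  {AD}: card=150; try (D,hash)→500, (A,merge)→1490, (D,merge)→1620, (A,hash)→2440, (A,nl)→3020, (D,nl)→3150; best=500 via (D,hash)
  {BC}: card=160; try (B,hash)→280, (C,nl_idx)→300, (C,merge)→420, (B,merge)→440, (C,hash)→520, (C,nl)→820 …(+1); best=280 via (B,hash)
  {ABD}: card=1500; try (B,hash)→850, (B,merge)→1970, (A,hash)→2840, (A,merge)→3390, (B,nl)→3500, (A,nl)→30240; best=850 via (B,hash)
  {BCD}: card=1600; try (D,hash)→640, (C,hash)→920, (D,merge)→1840, (C,merge)→2320, (C,nl_idx)→3040, (D,nl)→3480 …(+1); best=640 via (D,hash)
  {ABCD}: card=12000; try (C,hash)→2830, (A,hash)→4640, (C,merge)→19130, (A,merge)→21190, (C,nl_idx)→21850, (C,nl)→60850 …(+1); best=2830 via (C,hash)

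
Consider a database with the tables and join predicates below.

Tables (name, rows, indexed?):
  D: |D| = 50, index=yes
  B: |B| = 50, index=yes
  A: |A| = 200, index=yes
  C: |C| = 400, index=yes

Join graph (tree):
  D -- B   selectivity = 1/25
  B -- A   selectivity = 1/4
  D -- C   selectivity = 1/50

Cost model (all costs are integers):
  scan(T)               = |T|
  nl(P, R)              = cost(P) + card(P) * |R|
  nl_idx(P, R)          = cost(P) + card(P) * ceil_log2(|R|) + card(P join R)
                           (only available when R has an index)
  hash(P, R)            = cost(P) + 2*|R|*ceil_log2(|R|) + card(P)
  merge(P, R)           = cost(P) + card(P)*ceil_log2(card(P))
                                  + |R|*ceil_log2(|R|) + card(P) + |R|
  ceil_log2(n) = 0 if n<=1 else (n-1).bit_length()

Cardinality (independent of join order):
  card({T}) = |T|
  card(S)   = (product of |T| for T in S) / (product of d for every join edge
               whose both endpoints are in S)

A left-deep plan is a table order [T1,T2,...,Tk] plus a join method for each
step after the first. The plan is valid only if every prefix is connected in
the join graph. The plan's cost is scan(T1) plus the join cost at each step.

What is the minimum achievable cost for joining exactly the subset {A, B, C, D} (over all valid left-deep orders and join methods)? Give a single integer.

5900

Selinger DP over subsets of {A,B,C,D}:
  {D}: scan cost=50, card=50
  {B}: scan cost=50, card=50
  {A}: scan cost=200, card=200
  {C}: scan cost=400, card=400
  {BD}: card=100; try (D,nl_idx)→450, (B,nl_idx)→450, (D,hash)→700, (B,hash)→700, (D,merge)→750, (B,merge)→750 …(+2); best=450 via (D,nl_idx)
  {CD}: card=400; try (C,nl_idx)→900, (D,hash)→1400, (D,nl_idx)→3200, (C,merge)→4400, (D,merge)→4750, (C,hash)→7300 …(+2); best=900 via (C,nl_idx)
  {AB}: card=2500; try (B,hash)→1000, (A,merge)→2200, (B,merge)→2350, (A,nl_idx)→2950, (A,hash)→3300, (B,nl_idx)→3900 …(+2); best=1000 via (B,hash)
  {ABD}: card=5000; try (A,merge)→3050, (A,hash)→3750, (D,hash)→4100, (A,nl_idx)→6250, (A,nl)→20450, (D,nl_idx)→21000 …(+2); best=3050 via (A,merge)
  {BCD}: card=800; try (B,hash)→1900, (C,nl_idx)→2150, (B,nl_idx)→4100, (C,merge)→5250, (B,merge)→5250, (C,hash)→7750 …(+2); best=1900 via (B,hash)
  {ABCD}: card=40000; try (A,hash)→5900, (A,merge)→12500, (C,hash)→15250, (A,nl_idx)→48300, (C,merge)→77050, (C,nl_idx)→88050 …(+2); best=5900 via (A,hash)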